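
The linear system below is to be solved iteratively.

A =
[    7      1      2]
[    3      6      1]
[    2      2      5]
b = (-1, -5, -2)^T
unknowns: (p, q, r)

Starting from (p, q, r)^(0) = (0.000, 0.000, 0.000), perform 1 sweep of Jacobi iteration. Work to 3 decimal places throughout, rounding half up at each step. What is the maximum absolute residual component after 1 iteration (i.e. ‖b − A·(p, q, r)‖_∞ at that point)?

1.952

Iteration 1:
  p = (-1 - (1)·0.000 - (2)·0.000) / (7) = -0.143
  q = (-5 - (3)·0.000 - (1)·0.000) / (6) = -0.833
  r = (-2 - (2)·0.000 - (2)·0.000) / (5) = -0.400
Residual b − A·x = (1.634, 0.827, 1.952); ∞-norm = 1.952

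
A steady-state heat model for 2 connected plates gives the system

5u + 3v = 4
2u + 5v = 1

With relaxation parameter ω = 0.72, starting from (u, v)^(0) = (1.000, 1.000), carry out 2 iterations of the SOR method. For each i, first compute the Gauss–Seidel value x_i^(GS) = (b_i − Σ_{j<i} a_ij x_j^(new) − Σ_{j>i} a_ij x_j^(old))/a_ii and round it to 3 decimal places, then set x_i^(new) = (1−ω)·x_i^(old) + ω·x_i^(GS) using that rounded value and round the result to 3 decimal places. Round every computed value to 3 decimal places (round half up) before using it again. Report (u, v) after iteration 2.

Iteration 1:
  u: GS value = (4 - (3)·1.000) / (5) = 0.200;  u ← (1−ω)·1.000 + ω·0.200 = 0.424
  v: GS value = (1 - (2)·0.424) / (5) = 0.030;  v ← (1−ω)·1.000 + ω·0.030 = 0.302
Iteration 2:
  u: GS value = (4 - (3)·0.302) / (5) = 0.619;  u ← (1−ω)·0.424 + ω·0.619 = 0.564
  v: GS value = (1 - (2)·0.564) / (5) = -0.026;  v ← (1−ω)·0.302 + ω·-0.026 = 0.066

(0.564, 0.066)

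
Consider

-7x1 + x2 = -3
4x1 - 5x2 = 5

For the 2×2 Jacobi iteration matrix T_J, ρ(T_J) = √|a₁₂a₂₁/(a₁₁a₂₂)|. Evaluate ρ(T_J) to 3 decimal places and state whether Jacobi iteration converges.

a₁₂a₂₁/(a₁₁a₂₂) = (1)·(4) / ((-7)·(-5)) = 0.114286
ρ = √|0.114286| = √0.114286 = 0.338
ρ < 1, so Jacobi converges

0.338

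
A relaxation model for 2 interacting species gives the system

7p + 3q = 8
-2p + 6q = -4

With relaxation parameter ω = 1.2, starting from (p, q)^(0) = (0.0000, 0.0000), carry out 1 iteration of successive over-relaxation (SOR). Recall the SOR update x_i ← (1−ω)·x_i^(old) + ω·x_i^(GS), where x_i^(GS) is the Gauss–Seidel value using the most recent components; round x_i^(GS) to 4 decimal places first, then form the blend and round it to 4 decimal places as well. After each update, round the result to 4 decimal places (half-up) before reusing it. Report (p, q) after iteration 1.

Iteration 1:
  p: GS value = (8 - (3)·0.0000) / (7) = 1.1429;  p ← (1−ω)·0.0000 + ω·1.1429 = 1.3715
  q: GS value = (-4 - (-2)·1.3715) / (6) = -0.2095;  q ← (1−ω)·0.0000 + ω·-0.2095 = -0.2514

(1.3715, -0.2514)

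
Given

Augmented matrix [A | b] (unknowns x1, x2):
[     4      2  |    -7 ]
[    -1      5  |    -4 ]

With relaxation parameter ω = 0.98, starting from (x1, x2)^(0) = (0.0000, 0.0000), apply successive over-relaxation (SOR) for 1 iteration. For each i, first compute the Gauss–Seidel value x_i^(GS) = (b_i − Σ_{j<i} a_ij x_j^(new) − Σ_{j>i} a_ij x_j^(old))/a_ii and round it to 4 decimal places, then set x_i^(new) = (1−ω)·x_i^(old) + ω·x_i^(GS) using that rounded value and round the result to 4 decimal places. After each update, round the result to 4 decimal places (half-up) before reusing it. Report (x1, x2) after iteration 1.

(-1.7150, -1.1201)

Iteration 1:
  x1: GS value = (-7 - (2)·0.0000) / (4) = -1.7500;  x1 ← (1−ω)·0.0000 + ω·-1.7500 = -1.7150
  x2: GS value = (-4 - (-1)·-1.7150) / (5) = -1.1430;  x2 ← (1−ω)·0.0000 + ω·-1.1430 = -1.1201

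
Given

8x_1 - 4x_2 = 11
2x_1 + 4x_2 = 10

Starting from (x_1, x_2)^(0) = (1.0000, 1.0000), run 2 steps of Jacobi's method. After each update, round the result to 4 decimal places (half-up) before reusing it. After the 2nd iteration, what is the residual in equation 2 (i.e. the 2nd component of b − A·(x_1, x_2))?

-1.0000

Iteration 1:
  x_1 = (11 - (-4)·1.0000) / (8) = 1.8750
  x_2 = (10 - (2)·1.0000) / (4) = 2.0000
Iteration 2:
  x_1 = (11 - (-4)·2.0000) / (8) = 2.3750
  x_2 = (10 - (2)·1.8750) / (4) = 1.5625
Residual b − A·x = (-1.7500, -1.0000)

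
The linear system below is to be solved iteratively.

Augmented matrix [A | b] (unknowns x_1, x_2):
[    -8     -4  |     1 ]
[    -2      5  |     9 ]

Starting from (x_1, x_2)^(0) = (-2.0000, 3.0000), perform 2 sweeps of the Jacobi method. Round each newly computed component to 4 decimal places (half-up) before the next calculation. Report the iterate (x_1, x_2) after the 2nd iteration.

(-0.6250, 1.1500)

Iteration 1:
  x_1 = (1 - (-4)·3.0000) / (-8) = -1.6250
  x_2 = (9 - (-2)·-2.0000) / (5) = 1.0000
Iteration 2:
  x_1 = (1 - (-4)·1.0000) / (-8) = -0.6250
  x_2 = (9 - (-2)·-1.6250) / (5) = 1.1500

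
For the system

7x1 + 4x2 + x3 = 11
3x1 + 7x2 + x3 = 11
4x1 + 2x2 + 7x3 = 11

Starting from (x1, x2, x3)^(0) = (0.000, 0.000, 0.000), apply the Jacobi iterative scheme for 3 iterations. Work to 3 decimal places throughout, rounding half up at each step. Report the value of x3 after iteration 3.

Iteration 1:
  x1 = (11 - (4)·0.000 - (1)·0.000) / (7) = 1.571
  x2 = (11 - (3)·0.000 - (1)·0.000) / (7) = 1.571
  x3 = (11 - (4)·0.000 - (2)·0.000) / (7) = 1.571
Iteration 2:
  x1 = (11 - (4)·1.571 - (1)·1.571) / (7) = 0.449
  x2 = (11 - (3)·1.571 - (1)·1.571) / (7) = 0.674
  x3 = (11 - (4)·1.571 - (2)·1.571) / (7) = 0.225
Iteration 3:
  x1 = (11 - (4)·0.674 - (1)·0.225) / (7) = 1.154
  x2 = (11 - (3)·0.449 - (1)·0.225) / (7) = 1.347
  x3 = (11 - (4)·0.449 - (2)·0.674) / (7) = 1.122

1.122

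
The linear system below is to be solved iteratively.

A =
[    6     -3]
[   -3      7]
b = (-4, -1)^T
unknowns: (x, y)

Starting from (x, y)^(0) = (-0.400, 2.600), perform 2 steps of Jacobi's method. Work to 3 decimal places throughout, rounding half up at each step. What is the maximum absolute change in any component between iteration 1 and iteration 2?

Iteration 1:
  x = (-4 - (-3)·2.600) / (6) = 0.633
  y = (-1 - (-3)·-0.400) / (7) = -0.314
Iteration 2:
  x = (-4 - (-3)·-0.314) / (6) = -0.824
  y = (-1 - (-3)·0.633) / (7) = 0.128
Change: (-1.457, 0.442) → max |·| = 1.457

1.457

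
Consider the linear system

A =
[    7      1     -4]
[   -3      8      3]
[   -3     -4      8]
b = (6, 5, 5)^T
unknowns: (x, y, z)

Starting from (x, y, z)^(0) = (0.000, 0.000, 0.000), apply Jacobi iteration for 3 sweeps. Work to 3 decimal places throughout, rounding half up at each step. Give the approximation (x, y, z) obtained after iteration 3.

(1.475, 0.575, 1.403)

Iteration 1:
  x = (6 - (1)·0.000 - (-4)·0.000) / (7) = 0.857
  y = (5 - (-3)·0.000 - (3)·0.000) / (8) = 0.625
  z = (5 - (-3)·0.000 - (-4)·0.000) / (8) = 0.625
Iteration 2:
  x = (6 - (1)·0.625 - (-4)·0.625) / (7) = 1.125
  y = (5 - (-3)·0.857 - (3)·0.625) / (8) = 0.712
  z = (5 - (-3)·0.857 - (-4)·0.625) / (8) = 1.259
Iteration 3:
  x = (6 - (1)·0.712 - (-4)·1.259) / (7) = 1.475
  y = (5 - (-3)·1.125 - (3)·1.259) / (8) = 0.575
  z = (5 - (-3)·1.125 - (-4)·0.712) / (8) = 1.403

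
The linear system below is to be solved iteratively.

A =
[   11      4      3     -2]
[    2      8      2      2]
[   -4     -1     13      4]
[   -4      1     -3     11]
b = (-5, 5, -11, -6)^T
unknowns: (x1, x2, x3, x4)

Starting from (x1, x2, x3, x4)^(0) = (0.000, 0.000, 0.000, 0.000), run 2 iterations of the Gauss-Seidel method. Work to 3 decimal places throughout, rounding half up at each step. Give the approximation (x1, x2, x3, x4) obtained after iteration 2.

(-0.657, 1.279, -0.633, -1.073)

Iteration 1:
  x1 = (-5 - (4)·0.000 - (3)·0.000 - (-2)·0.000) / (11) = -0.455
  x2 = (5 - (2)·-0.455 - (2)·0.000 - (2)·0.000) / (8) = 0.739
  x3 = (-11 - (-4)·-0.455 - (-1)·0.739 - (4)·0.000) / (13) = -0.929
  x4 = (-6 - (-4)·-0.455 - (1)·0.739 - (-3)·-0.929) / (11) = -1.031
Iteration 2:
  x1 = (-5 - (4)·0.739 - (3)·-0.929 - (-2)·-1.031) / (11) = -0.657
  x2 = (5 - (2)·-0.657 - (2)·-0.929 - (2)·-1.031) / (8) = 1.279
  x3 = (-11 - (-4)·-0.657 - (-1)·1.279 - (4)·-1.031) / (13) = -0.633
  x4 = (-6 - (-4)·-0.657 - (1)·1.279 - (-3)·-0.633) / (11) = -1.073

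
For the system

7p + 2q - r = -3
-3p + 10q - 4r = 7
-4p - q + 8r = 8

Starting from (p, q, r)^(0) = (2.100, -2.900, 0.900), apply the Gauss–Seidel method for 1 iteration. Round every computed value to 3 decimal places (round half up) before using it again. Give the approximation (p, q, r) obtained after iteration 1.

Iteration 1:
  p = (-3 - (2)·-2.900 - (-1)·0.900) / (7) = 0.529
  q = (7 - (-3)·0.529 - (-4)·0.900) / (10) = 1.219
  r = (8 - (-4)·0.529 - (-1)·1.219) / (8) = 1.417

(0.529, 1.219, 1.417)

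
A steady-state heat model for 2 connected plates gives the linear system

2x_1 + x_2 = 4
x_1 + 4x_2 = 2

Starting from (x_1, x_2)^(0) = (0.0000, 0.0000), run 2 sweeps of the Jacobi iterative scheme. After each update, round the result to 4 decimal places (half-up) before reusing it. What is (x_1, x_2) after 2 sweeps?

(1.7500, 0.0000)

Iteration 1:
  x_1 = (4 - (1)·0.0000) / (2) = 2.0000
  x_2 = (2 - (1)·0.0000) / (4) = 0.5000
Iteration 2:
  x_1 = (4 - (1)·0.5000) / (2) = 1.7500
  x_2 = (2 - (1)·2.0000) / (4) = 0.0000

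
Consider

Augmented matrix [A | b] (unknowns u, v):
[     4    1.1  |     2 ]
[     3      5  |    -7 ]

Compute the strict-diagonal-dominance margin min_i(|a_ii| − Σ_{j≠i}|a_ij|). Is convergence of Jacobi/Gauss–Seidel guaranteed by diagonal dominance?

row 1: |4| − (1.1) = 2.9
row 2: |5| − (3) = 2
minimum over rows = 2 → strictly diagonally dominant (convergence guaranteed)

2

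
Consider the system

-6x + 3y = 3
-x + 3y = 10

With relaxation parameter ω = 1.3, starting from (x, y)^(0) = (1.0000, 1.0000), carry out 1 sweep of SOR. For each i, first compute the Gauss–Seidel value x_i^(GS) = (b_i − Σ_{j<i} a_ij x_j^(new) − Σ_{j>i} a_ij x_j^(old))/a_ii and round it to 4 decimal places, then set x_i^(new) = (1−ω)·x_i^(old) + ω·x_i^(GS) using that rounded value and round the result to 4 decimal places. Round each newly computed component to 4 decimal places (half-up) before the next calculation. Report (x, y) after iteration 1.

(-0.3000, 3.9033)

Iteration 1:
  x: GS value = (3 - (3)·1.0000) / (-6) = 0.0000;  x ← (1−ω)·1.0000 + ω·0.0000 = -0.3000
  y: GS value = (10 - (-1)·-0.3000) / (3) = 3.2333;  y ← (1−ω)·1.0000 + ω·3.2333 = 3.9033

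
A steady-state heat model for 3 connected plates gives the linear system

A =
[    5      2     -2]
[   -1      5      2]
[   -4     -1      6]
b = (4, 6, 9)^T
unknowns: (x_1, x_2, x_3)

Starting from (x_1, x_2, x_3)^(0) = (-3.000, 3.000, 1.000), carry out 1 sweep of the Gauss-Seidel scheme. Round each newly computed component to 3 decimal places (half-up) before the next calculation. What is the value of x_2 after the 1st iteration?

Iteration 1:
  x_1 = (4 - (2)·3.000 - (-2)·1.000) / (5) = 0.000
  x_2 = (6 - (-1)·0.000 - (2)·1.000) / (5) = 0.800
  x_3 = (9 - (-4)·0.000 - (-1)·0.800) / (6) = 1.633

0.800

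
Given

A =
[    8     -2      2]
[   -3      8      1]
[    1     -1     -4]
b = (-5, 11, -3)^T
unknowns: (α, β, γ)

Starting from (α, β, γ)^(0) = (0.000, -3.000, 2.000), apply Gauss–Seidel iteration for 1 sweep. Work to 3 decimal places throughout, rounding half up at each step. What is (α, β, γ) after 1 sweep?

Iteration 1:
  α = (-5 - (-2)·-3.000 - (2)·2.000) / (8) = -1.875
  β = (11 - (-3)·-1.875 - (1)·2.000) / (8) = 0.422
  γ = (-3 - (1)·-1.875 - (-1)·0.422) / (-4) = 0.176

(-1.875, 0.422, 0.176)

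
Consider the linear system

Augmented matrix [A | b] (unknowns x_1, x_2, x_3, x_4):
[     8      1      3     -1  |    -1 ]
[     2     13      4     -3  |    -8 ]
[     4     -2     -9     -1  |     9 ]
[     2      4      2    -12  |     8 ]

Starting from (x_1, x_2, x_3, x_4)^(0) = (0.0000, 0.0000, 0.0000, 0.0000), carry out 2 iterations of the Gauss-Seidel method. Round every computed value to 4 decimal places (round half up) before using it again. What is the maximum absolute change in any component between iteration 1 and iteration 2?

Iteration 1:
  x_1 = (-1 - (1)·0.0000 - (3)·0.0000 - (-1)·0.0000) / (8) = -0.1250
  x_2 = (-8 - (2)·-0.1250 - (4)·0.0000 - (-3)·0.0000) / (13) = -0.5962
  x_3 = (9 - (4)·-0.1250 - (-2)·-0.5962 - (-1)·0.0000) / (-9) = -0.9231
  x_4 = (8 - (2)·-0.1250 - (4)·-0.5962 - (2)·-0.9231) / (-12) = -1.0401
Iteration 2:
  x_1 = (-1 - (1)·-0.5962 - (3)·-0.9231 - (-1)·-1.0401) / (8) = 0.1657
  x_2 = (-8 - (2)·0.1657 - (4)·-0.9231 - (-3)·-1.0401) / (13) = -0.5969
  x_3 = (9 - (4)·0.1657 - (-2)·-0.5969 - (-1)·-1.0401) / (-9) = -0.6781
  x_4 = (8 - (2)·0.1657 - (4)·-0.5969 - (2)·-0.6781) / (-12) = -0.9510
Change: (0.2907, -0.0007, 0.2450, 0.0891) → max |·| = 0.2907

0.2907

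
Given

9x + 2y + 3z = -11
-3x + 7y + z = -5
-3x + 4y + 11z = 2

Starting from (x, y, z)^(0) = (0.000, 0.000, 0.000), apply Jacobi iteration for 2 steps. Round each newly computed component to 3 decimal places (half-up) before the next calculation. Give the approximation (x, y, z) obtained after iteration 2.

(-1.124, -1.264, 0.108)

Iteration 1:
  x = (-11 - (2)·0.000 - (3)·0.000) / (9) = -1.222
  y = (-5 - (-3)·0.000 - (1)·0.000) / (7) = -0.714
  z = (2 - (-3)·0.000 - (4)·0.000) / (11) = 0.182
Iteration 2:
  x = (-11 - (2)·-0.714 - (3)·0.182) / (9) = -1.124
  y = (-5 - (-3)·-1.222 - (1)·0.182) / (7) = -1.264
  z = (2 - (-3)·-1.222 - (4)·-0.714) / (11) = 0.108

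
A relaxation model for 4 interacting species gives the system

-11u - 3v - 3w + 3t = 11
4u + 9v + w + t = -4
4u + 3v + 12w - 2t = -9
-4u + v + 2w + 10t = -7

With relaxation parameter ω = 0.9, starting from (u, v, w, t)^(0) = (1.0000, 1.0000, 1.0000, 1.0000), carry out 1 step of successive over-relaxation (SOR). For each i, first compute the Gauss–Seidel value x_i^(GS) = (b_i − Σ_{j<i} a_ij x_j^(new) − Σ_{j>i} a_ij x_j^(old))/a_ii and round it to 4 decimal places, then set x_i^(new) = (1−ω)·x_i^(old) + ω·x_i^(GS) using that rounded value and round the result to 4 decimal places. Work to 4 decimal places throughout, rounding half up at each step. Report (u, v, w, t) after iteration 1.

Iteration 1:
  u: GS value = (11 - (-3)·1.0000 - (-3)·1.0000 - (3)·1.0000) / (-11) = -1.2727;  u ← (1−ω)·1.0000 + ω·-1.2727 = -1.0454
  v: GS value = (-4 - (4)·-1.0454 - (1)·1.0000 - (1)·1.0000) / (9) = -0.2020;  v ← (1−ω)·1.0000 + ω·-0.2020 = -0.0818
  w: GS value = (-9 - (4)·-1.0454 - (3)·-0.0818 - (-2)·1.0000) / (12) = -0.2144;  w ← (1−ω)·1.0000 + ω·-0.2144 = -0.0930
  t: GS value = (-7 - (-4)·-1.0454 - (1)·-0.0818 - (2)·-0.0930) / (10) = -1.0914;  t ← (1−ω)·1.0000 + ω·-1.0914 = -0.8823

(-1.0454, -0.0818, -0.0930, -0.8823)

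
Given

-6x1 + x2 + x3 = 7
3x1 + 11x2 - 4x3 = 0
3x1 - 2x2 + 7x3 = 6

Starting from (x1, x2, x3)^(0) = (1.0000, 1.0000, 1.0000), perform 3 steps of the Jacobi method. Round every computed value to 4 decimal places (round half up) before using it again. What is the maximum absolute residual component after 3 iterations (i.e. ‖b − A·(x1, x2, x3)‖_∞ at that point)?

0.4442

Iteration 1:
  x1 = (7 - (1)·1.0000 - (1)·1.0000) / (-6) = -0.8333
  x2 = (0 - (3)·1.0000 - (-4)·1.0000) / (11) = 0.0909
  x3 = (6 - (3)·1.0000 - (-2)·1.0000) / (7) = 0.7143
Iteration 2:
  x1 = (7 - (1)·0.0909 - (1)·0.7143) / (-6) = -1.0325
  x2 = (0 - (3)·-0.8333 - (-4)·0.7143) / (11) = 0.4870
  x3 = (6 - (3)·-0.8333 - (-2)·0.0909) / (7) = 1.2402
Iteration 3:
  x1 = (7 - (1)·0.4870 - (1)·1.2402) / (-6) = -0.8788
  x2 = (0 - (3)·-1.0325 - (-4)·1.2402) / (11) = 0.7326
  x3 = (6 - (3)·-1.0325 - (-2)·0.4870) / (7) = 1.4388
Residual b − A·x = (-0.4442, 0.3330, 0.0300); ∞-norm = 0.4442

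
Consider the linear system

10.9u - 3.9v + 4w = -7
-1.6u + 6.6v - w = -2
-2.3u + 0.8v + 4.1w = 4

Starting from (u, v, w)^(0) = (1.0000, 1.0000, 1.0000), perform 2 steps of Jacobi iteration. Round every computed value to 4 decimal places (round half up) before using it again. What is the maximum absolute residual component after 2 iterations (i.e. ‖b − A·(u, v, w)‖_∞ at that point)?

Iteration 1:
  u = (-7 - (-3.9)·1.0000 - (4)·1.0000) / (10.9) = -0.6514
  v = (-2 - (-1.6)·1.0000 - (-1)·1.0000) / (6.6) = 0.0909
  w = (4 - (-2.3)·1.0000 - (0.8)·1.0000) / (4.1) = 1.3415
Iteration 2:
  u = (-7 - (-3.9)·0.0909 - (4)·1.3415) / (10.9) = -1.1020
  v = (-2 - (-1.6)·-0.6514 - (-1)·1.3415) / (6.6) = -0.2577
  w = (4 - (-2.3)·-0.6514 - (0.8)·0.0909) / (4.1) = 0.5925
Residual b − A·x = (1.6368, -1.4699, -0.7577); ∞-norm = 1.6368

1.6368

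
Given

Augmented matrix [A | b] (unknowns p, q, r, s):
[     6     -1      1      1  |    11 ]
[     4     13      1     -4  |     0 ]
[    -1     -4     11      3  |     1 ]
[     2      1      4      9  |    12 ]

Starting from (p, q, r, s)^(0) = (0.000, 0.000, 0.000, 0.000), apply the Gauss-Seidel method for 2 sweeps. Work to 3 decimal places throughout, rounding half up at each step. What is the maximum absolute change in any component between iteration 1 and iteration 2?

0.374

Iteration 1:
  p = (11 - (-1)·0.000 - (1)·0.000 - (1)·0.000) / (6) = 1.833
  q = (0 - (4)·1.833 - (1)·0.000 - (-4)·0.000) / (13) = -0.564
  r = (1 - (-1)·1.833 - (-4)·-0.564 - (3)·0.000) / (11) = 0.052
  s = (12 - (2)·1.833 - (1)·-0.564 - (4)·0.052) / (9) = 0.966
Iteration 2:
  p = (11 - (-1)·-0.564 - (1)·0.052 - (1)·0.966) / (6) = 1.570
  q = (0 - (4)·1.570 - (1)·0.052 - (-4)·0.966) / (13) = -0.190
  r = (1 - (-1)·1.570 - (-4)·-0.190 - (3)·0.966) / (11) = -0.099
  s = (12 - (2)·1.570 - (1)·-0.190 - (4)·-0.099) / (9) = 1.050
Change: (-0.263, 0.374, -0.151, 0.084) → max |·| = 0.374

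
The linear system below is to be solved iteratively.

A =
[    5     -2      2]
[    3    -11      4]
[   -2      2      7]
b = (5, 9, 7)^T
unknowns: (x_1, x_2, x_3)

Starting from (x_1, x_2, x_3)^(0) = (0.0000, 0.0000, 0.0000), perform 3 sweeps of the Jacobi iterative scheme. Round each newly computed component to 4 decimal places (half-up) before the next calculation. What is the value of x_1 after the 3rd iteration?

Iteration 1:
  x_1 = (5 - (-2)·0.0000 - (2)·0.0000) / (5) = 1.0000
  x_2 = (9 - (3)·0.0000 - (4)·0.0000) / (-11) = -0.8182
  x_3 = (7 - (-2)·0.0000 - (2)·0.0000) / (7) = 1.0000
Iteration 2:
  x_1 = (5 - (-2)·-0.8182 - (2)·1.0000) / (5) = 0.2727
  x_2 = (9 - (3)·1.0000 - (4)·1.0000) / (-11) = -0.1818
  x_3 = (7 - (-2)·1.0000 - (2)·-0.8182) / (7) = 1.5195
Iteration 3:
  x_1 = (5 - (-2)·-0.1818 - (2)·1.5195) / (5) = 0.3195
  x_2 = (9 - (3)·0.2727 - (4)·1.5195) / (-11) = -0.1913
  x_3 = (7 - (-2)·0.2727 - (2)·-0.1818) / (7) = 1.1299

0.3195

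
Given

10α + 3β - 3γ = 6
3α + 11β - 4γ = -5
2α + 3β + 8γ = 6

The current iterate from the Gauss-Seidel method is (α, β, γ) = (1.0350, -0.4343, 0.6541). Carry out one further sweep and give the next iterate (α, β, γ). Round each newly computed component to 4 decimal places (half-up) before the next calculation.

One sweep:
  α = (6 - (3)·-0.4343 - (-3)·0.6541) / (10) = 0.9265
  β = (-5 - (3)·0.9265 - (-4)·0.6541) / (11) = -0.4694
  γ = (6 - (2)·0.9265 - (3)·-0.4694) / (8) = 0.6944

(0.9265, -0.4694, 0.6944)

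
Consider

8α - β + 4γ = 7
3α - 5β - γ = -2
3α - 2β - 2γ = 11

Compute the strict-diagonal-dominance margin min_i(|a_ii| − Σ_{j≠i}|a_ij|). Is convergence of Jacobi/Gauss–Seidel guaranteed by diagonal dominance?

row 1: |8| − (1+4) = 3
row 2: |-5| − (3+1) = 1
row 3: |-2| − (3+2) = -3
minimum over rows = -3 → not strictly diagonally dominant

-3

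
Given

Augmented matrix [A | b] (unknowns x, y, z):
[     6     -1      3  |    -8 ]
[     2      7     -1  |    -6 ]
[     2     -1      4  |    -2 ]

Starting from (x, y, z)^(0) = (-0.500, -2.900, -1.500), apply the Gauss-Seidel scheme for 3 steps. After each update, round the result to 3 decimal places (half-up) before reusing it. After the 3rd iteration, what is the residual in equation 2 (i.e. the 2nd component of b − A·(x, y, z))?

Iteration 1:
  x = (-8 - (-1)·-2.900 - (3)·-1.500) / (6) = -1.067
  y = (-6 - (2)·-1.067 - (-1)·-1.500) / (7) = -0.767
  z = (-2 - (2)·-1.067 - (-1)·-0.767) / (4) = -0.158
Iteration 2:
  x = (-8 - (-1)·-0.767 - (3)·-0.158) / (6) = -1.382
  y = (-6 - (2)·-1.382 - (-1)·-0.158) / (7) = -0.485
  z = (-2 - (2)·-1.382 - (-1)·-0.485) / (4) = 0.070
Iteration 3:
  x = (-8 - (-1)·-0.485 - (3)·0.070) / (6) = -1.449
  y = (-6 - (2)·-1.449 - (-1)·0.070) / (7) = -0.433
  z = (-2 - (2)·-1.449 - (-1)·-0.433) / (4) = 0.116
Residual b − A·x = (-0.087, 0.045, 0.001)

0.045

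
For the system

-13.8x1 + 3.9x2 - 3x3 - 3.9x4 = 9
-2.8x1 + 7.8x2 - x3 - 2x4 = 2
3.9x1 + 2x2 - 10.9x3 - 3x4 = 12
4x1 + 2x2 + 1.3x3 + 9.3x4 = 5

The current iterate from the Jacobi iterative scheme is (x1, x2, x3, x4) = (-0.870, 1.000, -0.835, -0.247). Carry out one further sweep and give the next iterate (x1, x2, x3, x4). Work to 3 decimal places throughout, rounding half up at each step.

(-0.118, -0.226, -1.161, 0.813)

One sweep:
  x1 = (9 - (3.9)·1.000 - (-3)·-0.835 - (-3.9)·-0.247) / (-13.8) = -0.118
  x2 = (2 - (-2.8)·-0.870 - (-1)·-0.835 - (-2)·-0.247) / (7.8) = -0.226
  x3 = (12 - (3.9)·-0.870 - (2)·1.000 - (-3)·-0.247) / (-10.9) = -1.161
  x4 = (5 - (4)·-0.870 - (2)·1.000 - (1.3)·-0.835) / (9.3) = 0.813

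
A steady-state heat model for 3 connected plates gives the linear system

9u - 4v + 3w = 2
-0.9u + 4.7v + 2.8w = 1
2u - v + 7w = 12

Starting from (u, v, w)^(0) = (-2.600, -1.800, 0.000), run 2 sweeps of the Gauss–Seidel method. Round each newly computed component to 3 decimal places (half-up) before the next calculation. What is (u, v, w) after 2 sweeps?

Iteration 1:
  u = (2 - (-4)·-1.800 - (3)·0.000) / (9) = -0.578
  v = (1 - (-0.9)·-0.578 - (2.8)·0.000) / (4.7) = 0.102
  w = (12 - (2)·-0.578 - (-1)·0.102) / (7) = 1.894
Iteration 2:
  u = (2 - (-4)·0.102 - (3)·1.894) / (9) = -0.364
  v = (1 - (-0.9)·-0.364 - (2.8)·1.894) / (4.7) = -0.985
  w = (12 - (2)·-0.364 - (-1)·-0.985) / (7) = 1.678

(-0.364, -0.985, 1.678)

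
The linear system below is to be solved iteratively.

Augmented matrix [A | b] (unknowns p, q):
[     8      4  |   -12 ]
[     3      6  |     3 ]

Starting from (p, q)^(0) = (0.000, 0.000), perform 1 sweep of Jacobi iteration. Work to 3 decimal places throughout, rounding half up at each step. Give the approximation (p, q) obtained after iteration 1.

(-1.500, 0.500)

Iteration 1:
  p = (-12 - (4)·0.000) / (8) = -1.500
  q = (3 - (3)·0.000) / (6) = 0.500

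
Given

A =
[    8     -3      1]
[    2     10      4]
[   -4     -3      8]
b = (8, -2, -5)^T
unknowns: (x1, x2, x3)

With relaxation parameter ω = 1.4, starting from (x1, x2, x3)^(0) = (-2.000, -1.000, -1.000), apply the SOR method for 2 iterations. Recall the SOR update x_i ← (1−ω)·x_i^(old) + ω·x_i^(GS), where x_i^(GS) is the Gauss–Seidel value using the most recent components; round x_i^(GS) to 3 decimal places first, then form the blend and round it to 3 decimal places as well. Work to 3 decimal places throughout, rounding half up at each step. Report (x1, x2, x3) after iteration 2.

Iteration 1:
  x1: GS value = (8 - (-3)·-1.000 - (1)·-1.000) / (8) = 0.750;  x1 ← (1−ω)·-2.000 + ω·0.750 = 1.850
  x2: GS value = (-2 - (2)·1.850 - (4)·-1.000) / (10) = -0.170;  x2 ← (1−ω)·-1.000 + ω·-0.170 = 0.162
  x3: GS value = (-5 - (-4)·1.850 - (-3)·0.162) / (8) = 0.361;  x3 ← (1−ω)·-1.000 + ω·0.361 = 0.905
Iteration 2:
  x1: GS value = (8 - (-3)·0.162 - (1)·0.905) / (8) = 0.948;  x1 ← (1−ω)·1.850 + ω·0.948 = 0.587
  x2: GS value = (-2 - (2)·0.587 - (4)·0.905) / (10) = -0.679;  x2 ← (1−ω)·0.162 + ω·-0.679 = -1.015
  x3: GS value = (-5 - (-4)·0.587 - (-3)·-1.015) / (8) = -0.712;  x3 ← (1−ω)·0.905 + ω·-0.712 = -1.359

(0.587, -1.015, -1.359)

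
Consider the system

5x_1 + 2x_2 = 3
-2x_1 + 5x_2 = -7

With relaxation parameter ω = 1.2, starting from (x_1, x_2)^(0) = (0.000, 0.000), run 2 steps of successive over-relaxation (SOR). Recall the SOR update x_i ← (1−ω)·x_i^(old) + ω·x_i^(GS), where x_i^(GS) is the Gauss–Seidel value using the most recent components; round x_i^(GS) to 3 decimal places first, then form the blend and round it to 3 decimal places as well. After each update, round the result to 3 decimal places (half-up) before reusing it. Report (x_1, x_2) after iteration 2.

(1.217, -0.829)

Iteration 1:
  x_1: GS value = (3 - (2)·0.000) / (5) = 0.600;  x_1 ← (1−ω)·0.000 + ω·0.600 = 0.720
  x_2: GS value = (-7 - (-2)·0.720) / (5) = -1.112;  x_2 ← (1−ω)·0.000 + ω·-1.112 = -1.334
Iteration 2:
  x_1: GS value = (3 - (2)·-1.334) / (5) = 1.134;  x_1 ← (1−ω)·0.720 + ω·1.134 = 1.217
  x_2: GS value = (-7 - (-2)·1.217) / (5) = -0.913;  x_2 ← (1−ω)·-1.334 + ω·-0.913 = -0.829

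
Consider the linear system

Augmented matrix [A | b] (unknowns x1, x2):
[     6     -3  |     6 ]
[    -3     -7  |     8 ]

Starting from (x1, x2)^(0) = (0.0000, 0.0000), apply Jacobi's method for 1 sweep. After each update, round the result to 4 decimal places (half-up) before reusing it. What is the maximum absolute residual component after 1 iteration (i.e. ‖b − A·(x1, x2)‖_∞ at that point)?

3.4287

Iteration 1:
  x1 = (6 - (-3)·0.0000) / (6) = 1.0000
  x2 = (8 - (-3)·0.0000) / (-7) = -1.1429
Residual b − A·x = (-3.4287, 2.9997); ∞-norm = 3.4287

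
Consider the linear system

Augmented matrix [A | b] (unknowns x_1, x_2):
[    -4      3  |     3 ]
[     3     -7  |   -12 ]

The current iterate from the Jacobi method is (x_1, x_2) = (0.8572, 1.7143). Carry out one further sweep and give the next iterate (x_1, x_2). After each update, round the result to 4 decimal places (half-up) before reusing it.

(0.5357, 2.0817)

One sweep:
  x_1 = (3 - (3)·1.7143) / (-4) = 0.5357
  x_2 = (-12 - (3)·0.8572) / (-7) = 2.0817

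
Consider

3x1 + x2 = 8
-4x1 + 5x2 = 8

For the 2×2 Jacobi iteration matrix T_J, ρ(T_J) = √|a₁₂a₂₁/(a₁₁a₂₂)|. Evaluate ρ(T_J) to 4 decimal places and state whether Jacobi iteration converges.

0.5164

a₁₂a₂₁/(a₁₁a₂₂) = (1)·(-4) / ((3)·(5)) = -0.266667
ρ = √|-0.266667| = √0.266667 = 0.5164
ρ < 1, so Jacobi converges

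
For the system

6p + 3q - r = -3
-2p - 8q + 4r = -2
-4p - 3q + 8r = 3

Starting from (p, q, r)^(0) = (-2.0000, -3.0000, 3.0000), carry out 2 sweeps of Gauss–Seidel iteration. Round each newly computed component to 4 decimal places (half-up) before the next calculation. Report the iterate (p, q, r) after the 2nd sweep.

Iteration 1:
  p = (-3 - (3)·-3.0000 - (-1)·3.0000) / (6) = 1.5000
  q = (-2 - (-2)·1.5000 - (4)·3.0000) / (-8) = 1.3750
  r = (3 - (-4)·1.5000 - (-3)·1.3750) / (8) = 1.6406
Iteration 2:
  p = (-3 - (3)·1.3750 - (-1)·1.6406) / (6) = -0.9141
  q = (-2 - (-2)·-0.9141 - (4)·1.6406) / (-8) = 1.2988
  r = (3 - (-4)·-0.9141 - (-3)·1.2988) / (8) = 0.4050

(-0.9141, 1.2988, 0.4050)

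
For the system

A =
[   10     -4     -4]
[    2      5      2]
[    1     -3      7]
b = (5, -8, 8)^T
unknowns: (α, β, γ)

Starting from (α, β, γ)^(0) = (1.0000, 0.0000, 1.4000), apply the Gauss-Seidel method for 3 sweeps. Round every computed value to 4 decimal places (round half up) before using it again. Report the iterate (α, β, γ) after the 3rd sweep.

(0.2351, -1.9578, 0.2702)

Iteration 1:
  α = (5 - (-4)·0.0000 - (-4)·1.4000) / (10) = 1.0600
  β = (-8 - (2)·1.0600 - (2)·1.4000) / (5) = -2.5840
  γ = (8 - (1)·1.0600 - (-3)·-2.5840) / (7) = -0.1160
Iteration 2:
  α = (5 - (-4)·-2.5840 - (-4)·-0.1160) / (10) = -0.5800
  β = (-8 - (2)·-0.5800 - (2)·-0.1160) / (5) = -1.3216
  γ = (8 - (1)·-0.5800 - (-3)·-1.3216) / (7) = 0.6593
Iteration 3:
  α = (5 - (-4)·-1.3216 - (-4)·0.6593) / (10) = 0.2351
  β = (-8 - (2)·0.2351 - (2)·0.6593) / (5) = -1.9578
  γ = (8 - (1)·0.2351 - (-3)·-1.9578) / (7) = 0.2702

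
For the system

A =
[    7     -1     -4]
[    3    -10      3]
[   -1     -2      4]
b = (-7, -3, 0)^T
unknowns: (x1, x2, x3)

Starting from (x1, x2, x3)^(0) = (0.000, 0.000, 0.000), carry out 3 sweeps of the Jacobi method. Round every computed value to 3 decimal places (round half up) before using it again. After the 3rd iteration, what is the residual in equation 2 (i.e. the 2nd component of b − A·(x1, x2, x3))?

0.718

Iteration 1:
  x1 = (-7 - (-1)·0.000 - (-4)·0.000) / (7) = -1.000
  x2 = (-3 - (3)·0.000 - (3)·0.000) / (-10) = 0.300
  x3 = (0 - (-1)·0.000 - (-2)·0.000) / (4) = 0.000
Iteration 2:
  x1 = (-7 - (-1)·0.300 - (-4)·0.000) / (7) = -0.957
  x2 = (-3 - (3)·-1.000 - (3)·0.000) / (-10) = 0.000
  x3 = (0 - (-1)·-1.000 - (-2)·0.300) / (4) = -0.100
Iteration 3:
  x1 = (-7 - (-1)·0.000 - (-4)·-0.100) / (7) = -1.057
  x2 = (-3 - (3)·-0.957 - (3)·-0.100) / (-10) = -0.017
  x3 = (0 - (-1)·-0.957 - (-2)·0.000) / (4) = -0.239
Residual b − A·x = (-0.574, 0.718, -0.135)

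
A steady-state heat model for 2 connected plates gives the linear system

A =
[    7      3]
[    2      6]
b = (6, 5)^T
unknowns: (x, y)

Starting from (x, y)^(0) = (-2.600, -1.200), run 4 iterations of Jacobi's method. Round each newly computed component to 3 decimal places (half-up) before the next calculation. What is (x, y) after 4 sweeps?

(0.519, 0.601)

Iteration 1:
  x = (6 - (3)·-1.200) / (7) = 1.371
  y = (5 - (2)·-2.600) / (6) = 1.700
Iteration 2:
  x = (6 - (3)·1.700) / (7) = 0.129
  y = (5 - (2)·1.371) / (6) = 0.376
Iteration 3:
  x = (6 - (3)·0.376) / (7) = 0.696
  y = (5 - (2)·0.129) / (6) = 0.790
Iteration 4:
  x = (6 - (3)·0.790) / (7) = 0.519
  y = (5 - (2)·0.696) / (6) = 0.601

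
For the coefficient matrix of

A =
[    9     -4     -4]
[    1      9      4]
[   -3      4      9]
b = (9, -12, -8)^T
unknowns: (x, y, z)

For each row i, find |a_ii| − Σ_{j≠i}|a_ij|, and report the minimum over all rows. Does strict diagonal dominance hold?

1

row 1: |9| − (4+4) = 1
row 2: |9| − (1+4) = 4
row 3: |9| − (3+4) = 2
minimum over rows = 1 → strictly diagonally dominant (convergence guaranteed)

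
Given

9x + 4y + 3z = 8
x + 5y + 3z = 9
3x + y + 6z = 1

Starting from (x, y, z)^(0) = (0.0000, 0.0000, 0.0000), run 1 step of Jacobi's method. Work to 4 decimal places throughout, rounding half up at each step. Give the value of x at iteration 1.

Iteration 1:
  x = (8 - (4)·0.0000 - (3)·0.0000) / (9) = 0.8889
  y = (9 - (1)·0.0000 - (3)·0.0000) / (5) = 1.8000
  z = (1 - (3)·0.0000 - (1)·0.0000) / (6) = 0.1667

0.8889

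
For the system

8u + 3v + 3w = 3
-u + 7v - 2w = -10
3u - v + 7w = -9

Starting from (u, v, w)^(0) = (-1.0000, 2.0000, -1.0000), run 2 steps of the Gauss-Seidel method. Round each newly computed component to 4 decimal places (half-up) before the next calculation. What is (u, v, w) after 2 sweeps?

Iteration 1:
  u = (3 - (3)·2.0000 - (3)·-1.0000) / (8) = 0.0000
  v = (-10 - (-1)·0.0000 - (-2)·-1.0000) / (7) = -1.7143
  w = (-9 - (3)·0.0000 - (-1)·-1.7143) / (7) = -1.5306
Iteration 2:
  u = (3 - (3)·-1.7143 - (3)·-1.5306) / (8) = 1.5918
  v = (-10 - (-1)·1.5918 - (-2)·-1.5306) / (7) = -1.6385
  w = (-9 - (3)·1.5918 - (-1)·-1.6385) / (7) = -2.2020

(1.5918, -1.6385, -2.2020)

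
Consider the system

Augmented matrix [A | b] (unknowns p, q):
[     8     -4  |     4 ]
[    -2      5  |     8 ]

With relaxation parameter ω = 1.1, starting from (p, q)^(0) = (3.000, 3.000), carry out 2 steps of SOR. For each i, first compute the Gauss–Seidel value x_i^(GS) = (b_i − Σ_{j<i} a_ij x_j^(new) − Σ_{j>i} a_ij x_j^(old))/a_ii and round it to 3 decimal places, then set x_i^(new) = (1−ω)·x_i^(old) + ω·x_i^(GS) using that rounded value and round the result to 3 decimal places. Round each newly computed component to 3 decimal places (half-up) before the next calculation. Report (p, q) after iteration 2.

Iteration 1:
  p: GS value = (4 - (-4)·3.000) / (8) = 2.000;  p ← (1−ω)·3.000 + ω·2.000 = 1.900
  q: GS value = (8 - (-2)·1.900) / (5) = 2.360;  q ← (1−ω)·3.000 + ω·2.360 = 2.296
Iteration 2:
  p: GS value = (4 - (-4)·2.296) / (8) = 1.648;  p ← (1−ω)·1.900 + ω·1.648 = 1.623
  q: GS value = (8 - (-2)·1.623) / (5) = 2.249;  q ← (1−ω)·2.296 + ω·2.249 = 2.244

(1.623, 2.244)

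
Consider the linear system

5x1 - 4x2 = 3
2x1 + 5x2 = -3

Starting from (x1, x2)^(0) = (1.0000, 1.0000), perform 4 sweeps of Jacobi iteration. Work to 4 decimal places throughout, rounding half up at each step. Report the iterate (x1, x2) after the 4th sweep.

Iteration 1:
  x1 = (3 - (-4)·1.0000) / (5) = 1.4000
  x2 = (-3 - (2)·1.0000) / (5) = -1.0000
Iteration 2:
  x1 = (3 - (-4)·-1.0000) / (5) = -0.2000
  x2 = (-3 - (2)·1.4000) / (5) = -1.1600
Iteration 3:
  x1 = (3 - (-4)·-1.1600) / (5) = -0.3280
  x2 = (-3 - (2)·-0.2000) / (5) = -0.5200
Iteration 4:
  x1 = (3 - (-4)·-0.5200) / (5) = 0.1840
  x2 = (-3 - (2)·-0.3280) / (5) = -0.4688

(0.1840, -0.4688)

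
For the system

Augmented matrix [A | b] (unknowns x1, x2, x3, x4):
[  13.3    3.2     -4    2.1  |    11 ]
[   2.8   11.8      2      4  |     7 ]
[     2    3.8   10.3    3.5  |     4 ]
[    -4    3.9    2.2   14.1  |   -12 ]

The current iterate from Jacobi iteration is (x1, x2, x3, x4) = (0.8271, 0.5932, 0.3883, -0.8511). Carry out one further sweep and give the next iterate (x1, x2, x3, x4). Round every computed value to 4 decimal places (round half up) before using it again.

(0.9355, 0.6197, 0.2981, -0.8411)

One sweep:
  x1 = (11 - (3.2)·0.5932 - (-4)·0.3883 - (2.1)·-0.8511) / (13.3) = 0.9355
  x2 = (7 - (2.8)·0.8271 - (2)·0.3883 - (4)·-0.8511) / (11.8) = 0.6197
  x3 = (4 - (2)·0.8271 - (3.8)·0.5932 - (3.5)·-0.8511) / (10.3) = 0.2981
  x4 = (-12 - (-4)·0.8271 - (3.9)·0.5932 - (2.2)·0.3883) / (14.1) = -0.8411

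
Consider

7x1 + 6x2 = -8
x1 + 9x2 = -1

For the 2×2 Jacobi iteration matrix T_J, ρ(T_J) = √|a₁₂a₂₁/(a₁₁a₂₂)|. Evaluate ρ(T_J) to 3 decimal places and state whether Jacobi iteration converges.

a₁₂a₂₁/(a₁₁a₂₂) = (6)·(1) / ((7)·(9)) = 0.095238
ρ = √|0.095238| = √0.095238 = 0.309
ρ < 1, so Jacobi converges

0.309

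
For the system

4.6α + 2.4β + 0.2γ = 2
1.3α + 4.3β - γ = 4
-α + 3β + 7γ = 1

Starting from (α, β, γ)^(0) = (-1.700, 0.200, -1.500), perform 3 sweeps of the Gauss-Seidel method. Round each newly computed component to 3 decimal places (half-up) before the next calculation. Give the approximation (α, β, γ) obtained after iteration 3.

Iteration 1:
  α = (2 - (2.4)·0.200 - (0.2)·-1.500) / (4.6) = 0.396
  β = (4 - (1.3)·0.396 - (-1)·-1.500) / (4.3) = 0.462
  γ = (1 - (-1)·0.396 - (3)·0.462) / (7) = 0.001
Iteration 2:
  α = (2 - (2.4)·0.462 - (0.2)·0.001) / (4.6) = 0.194
  β = (4 - (1.3)·0.194 - (-1)·0.001) / (4.3) = 0.872
  γ = (1 - (-1)·0.194 - (3)·0.872) / (7) = -0.203
Iteration 3:
  α = (2 - (2.4)·0.872 - (0.2)·-0.203) / (4.6) = -0.011
  β = (4 - (1.3)·-0.011 - (-1)·-0.203) / (4.3) = 0.886
  γ = (1 - (-1)·-0.011 - (3)·0.886) / (7) = -0.238

(-0.011, 0.886, -0.238)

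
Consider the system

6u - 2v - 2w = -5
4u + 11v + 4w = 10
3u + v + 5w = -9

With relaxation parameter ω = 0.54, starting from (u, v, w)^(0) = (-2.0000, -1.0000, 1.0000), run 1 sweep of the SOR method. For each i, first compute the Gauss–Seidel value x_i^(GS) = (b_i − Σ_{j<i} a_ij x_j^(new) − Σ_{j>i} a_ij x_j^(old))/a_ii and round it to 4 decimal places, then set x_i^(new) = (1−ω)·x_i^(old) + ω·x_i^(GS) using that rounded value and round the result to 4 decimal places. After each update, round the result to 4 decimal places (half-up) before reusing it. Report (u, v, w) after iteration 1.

Iteration 1:
  u: GS value = (-5 - (-2)·-1.0000 - (-2)·1.0000) / (6) = -0.8333;  u ← (1−ω)·-2.0000 + ω·-0.8333 = -1.3700
  v: GS value = (10 - (4)·-1.3700 - (4)·1.0000) / (11) = 1.0436;  v ← (1−ω)·-1.0000 + ω·1.0436 = 0.1035
  w: GS value = (-9 - (3)·-1.3700 - (1)·0.1035) / (5) = -0.9987;  w ← (1−ω)·1.0000 + ω·-0.9987 = -0.0793

(-1.3700, 0.1035, -0.0793)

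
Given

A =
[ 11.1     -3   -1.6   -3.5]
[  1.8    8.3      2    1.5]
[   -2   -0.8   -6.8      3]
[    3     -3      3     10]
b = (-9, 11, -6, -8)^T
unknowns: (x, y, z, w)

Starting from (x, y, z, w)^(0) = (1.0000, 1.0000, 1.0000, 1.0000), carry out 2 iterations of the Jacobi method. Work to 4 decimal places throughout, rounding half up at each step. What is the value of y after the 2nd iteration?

1.3220

Iteration 1:
  x = (-9 - (-3)·1.0000 - (-1.6)·1.0000 - (-3.5)·1.0000) / (11.1) = -0.0811
  y = (11 - (1.8)·1.0000 - (2)·1.0000 - (1.5)·1.0000) / (8.3) = 0.6867
  z = (-6 - (-2)·1.0000 - (-0.8)·1.0000 - (3)·1.0000) / (-6.8) = 0.9118
  w = (-8 - (3)·1.0000 - (-3)·1.0000 - (3)·1.0000) / (10) = -1.1000
Iteration 2:
  x = (-9 - (-3)·0.6867 - (-1.6)·0.9118 - (-3.5)·-1.1000) / (11.1) = -0.8406
  y = (11 - (1.8)·-0.0811 - (2)·0.9118 - (1.5)·-1.1000) / (8.3) = 1.3220
  z = (-6 - (-2)·-0.0811 - (-0.8)·0.6867 - (3)·-1.1000) / (-6.8) = 0.3401
  w = (-8 - (3)·-0.0811 - (-3)·0.6867 - (3)·0.9118) / (10) = -0.8432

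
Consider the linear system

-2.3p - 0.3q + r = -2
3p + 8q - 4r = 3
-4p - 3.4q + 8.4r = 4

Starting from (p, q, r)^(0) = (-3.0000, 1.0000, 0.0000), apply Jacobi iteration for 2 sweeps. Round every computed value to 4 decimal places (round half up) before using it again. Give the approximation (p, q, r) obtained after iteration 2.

Iteration 1:
  p = (-2 - (-0.3)·1.0000 - (1)·0.0000) / (-2.3) = 0.7391
  q = (3 - (3)·-3.0000 - (-4)·0.0000) / (8) = 1.5000
  r = (4 - (-4)·-3.0000 - (-3.4)·1.0000) / (8.4) = -0.5476
Iteration 2:
  p = (-2 - (-0.3)·1.5000 - (1)·-0.5476) / (-2.3) = 0.4358
  q = (3 - (3)·0.7391 - (-4)·-0.5476) / (8) = -0.1760
  r = (4 - (-4)·0.7391 - (-3.4)·1.5000) / (8.4) = 1.4353

(0.4358, -0.1760, 1.4353)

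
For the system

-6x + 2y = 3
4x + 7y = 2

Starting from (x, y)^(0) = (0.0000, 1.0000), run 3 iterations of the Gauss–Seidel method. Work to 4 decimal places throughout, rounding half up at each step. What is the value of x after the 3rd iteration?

-0.3337

Iteration 1:
  x = (3 - (2)·1.0000) / (-6) = -0.1667
  y = (2 - (4)·-0.1667) / (7) = 0.3810
Iteration 2:
  x = (3 - (2)·0.3810) / (-6) = -0.3730
  y = (2 - (4)·-0.3730) / (7) = 0.4989
Iteration 3:
  x = (3 - (2)·0.4989) / (-6) = -0.3337
  y = (2 - (4)·-0.3337) / (7) = 0.4764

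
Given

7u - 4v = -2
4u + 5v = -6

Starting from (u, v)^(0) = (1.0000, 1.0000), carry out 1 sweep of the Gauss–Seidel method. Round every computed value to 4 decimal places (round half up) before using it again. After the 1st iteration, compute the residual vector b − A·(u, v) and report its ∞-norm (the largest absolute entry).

Iteration 1:
  u = (-2 - (-4)·1.0000) / (7) = 0.2857
  v = (-6 - (4)·0.2857) / (5) = -1.4286
Residual b − A·x = (-9.7143, 0.0002); ∞-norm = 9.7143

9.7143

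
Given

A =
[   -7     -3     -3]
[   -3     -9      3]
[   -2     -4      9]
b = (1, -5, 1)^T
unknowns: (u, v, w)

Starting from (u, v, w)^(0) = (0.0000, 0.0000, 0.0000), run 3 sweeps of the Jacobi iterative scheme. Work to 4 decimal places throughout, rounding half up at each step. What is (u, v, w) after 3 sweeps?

(-0.5571, 0.8072, 0.3004)

Iteration 1:
  u = (1 - (-3)·0.0000 - (-3)·0.0000) / (-7) = -0.1429
  v = (-5 - (-3)·0.0000 - (3)·0.0000) / (-9) = 0.5556
  w = (1 - (-2)·0.0000 - (-4)·0.0000) / (9) = 0.1111
Iteration 2:
  u = (1 - (-3)·0.5556 - (-3)·0.1111) / (-7) = -0.4286
  v = (-5 - (-3)·-0.1429 - (3)·0.1111) / (-9) = 0.6402
  w = (1 - (-2)·-0.1429 - (-4)·0.5556) / (9) = 0.3263
Iteration 3:
  u = (1 - (-3)·0.6402 - (-3)·0.3263) / (-7) = -0.5571
  v = (-5 - (-3)·-0.4286 - (3)·0.3263) / (-9) = 0.8072
  w = (1 - (-2)·-0.4286 - (-4)·0.6402) / (9) = 0.3004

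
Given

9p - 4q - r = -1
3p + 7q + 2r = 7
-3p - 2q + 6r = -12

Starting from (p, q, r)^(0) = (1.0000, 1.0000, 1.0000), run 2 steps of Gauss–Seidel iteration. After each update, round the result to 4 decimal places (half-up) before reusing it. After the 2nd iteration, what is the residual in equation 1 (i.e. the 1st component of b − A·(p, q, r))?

Iteration 1:
  p = (-1 - (-4)·1.0000 - (-1)·1.0000) / (9) = 0.4444
  q = (7 - (3)·0.4444 - (2)·1.0000) / (7) = 0.5238
  r = (-12 - (-3)·0.4444 - (-2)·0.5238) / (6) = -1.6032
Iteration 2:
  p = (-1 - (-4)·0.5238 - (-1)·-1.6032) / (9) = -0.0564
  q = (7 - (3)·-0.0564 - (2)·-1.6032) / (7) = 1.4822
  r = (-12 - (-3)·-0.0564 - (-2)·1.4822) / (6) = -1.5341
Residual b − A·x = (3.9023, -0.1380, -0.0002)

3.9023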